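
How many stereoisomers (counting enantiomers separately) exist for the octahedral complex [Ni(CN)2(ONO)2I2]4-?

6

Working through the distinct placements yields 5 geometric isomers: CN trans, ONO trans, I trans; CN trans, ONO cis, I cis; CN cis, ONO trans, I cis; CN cis, ONO cis, I cis (chiral); CN cis, ONO cis, I trans.
One of these lacks any improper symmetry element and so occurs as an enantiomeric pair, giving 5 + 1 = 6 stereoisomers in total.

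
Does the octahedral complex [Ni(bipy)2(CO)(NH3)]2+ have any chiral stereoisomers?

An octahedron has six vertices in three trans pairs; every non-trans pair is cis.
Each bipy is bidentate and must span two cis positions.
There are 2 geometric isomers: CO and NH3 mutually trans; CO and NH3 mutually cis (chiral).
One of these lacks any improper symmetry element and so occurs as an enantiomeric pair, giving 2 + 1 = 3 stereoisomers in total.

yes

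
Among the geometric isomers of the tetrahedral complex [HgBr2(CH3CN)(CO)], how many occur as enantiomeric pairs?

All four vertices of a tetrahedron are equivalent and mutually adjacent, so cis/trans isomerism cannot arise.
Only one geometric arrangement is possible.

0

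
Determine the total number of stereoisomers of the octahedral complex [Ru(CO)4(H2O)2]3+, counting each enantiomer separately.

2

There are 2 geometric isomers: H2O trans; H2O cis.
Each arrangement has an internal mirror plane or centre of symmetry, so none is chiral.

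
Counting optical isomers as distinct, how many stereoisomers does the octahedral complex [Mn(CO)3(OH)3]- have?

Working through the distinct placements yields 2 geometric isomers: CO mer; CO fac.
Each arrangement has an internal mirror plane or centre of symmetry, so none is chiral.

2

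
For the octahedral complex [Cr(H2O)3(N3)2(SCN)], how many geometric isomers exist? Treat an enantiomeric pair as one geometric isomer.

3

An octahedron has six vertices in three trans pairs; every non-trans pair is cis.
Working through the distinct placements yields 3 geometric isomers: H2O mer, N3 cis; H2O mer, N3 trans; H2O fac, N3 cis.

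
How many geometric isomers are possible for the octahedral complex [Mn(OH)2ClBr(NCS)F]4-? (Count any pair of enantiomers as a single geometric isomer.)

9

Systematic enumeration (placing each ligand type in turn and discarding arrangements equivalent by rotation or reflection) gives 9 geometric isomers.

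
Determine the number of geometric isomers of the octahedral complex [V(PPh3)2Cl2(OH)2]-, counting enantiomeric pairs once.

In an octahedral complex each vertex has one trans partner and four cis neighbours.
There are 5 geometric isomers: PPh3 trans, Cl trans, OH trans; PPh3 cis, Cl trans, OH cis; PPh3 trans, Cl cis, OH cis; PPh3 cis, Cl cis, OH cis (chiral); PPh3 cis, Cl cis, OH trans.

5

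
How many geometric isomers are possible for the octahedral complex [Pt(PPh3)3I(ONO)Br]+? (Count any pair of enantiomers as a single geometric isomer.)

4

An octahedron has six vertices in three trans pairs; every non-trans pair is cis.
There are 4 geometric isomers: PPh3 mer (3 arrangements); PPh3 fac (chiral).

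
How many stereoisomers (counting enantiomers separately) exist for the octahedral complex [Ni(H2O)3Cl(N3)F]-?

An octahedron has six vertices in three trans pairs; every non-trans pair is cis.
Systematic placement gives 4 geometric isomers: H2O mer (3 arrangements); H2O fac (chiral).
One of these lacks any improper symmetry element and so occurs as an enantiomeric pair, giving 4 + 1 = 5 stereoisomers in total.

5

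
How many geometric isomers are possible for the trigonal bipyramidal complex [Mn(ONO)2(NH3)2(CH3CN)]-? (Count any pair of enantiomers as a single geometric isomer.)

5

In a trigonal bipyramid the two axial positions differ from the three equatorial ones.
Systematic enumeration (placing each ligand type in turn and discarding arrangements equivalent by rotation or reflection) gives 5 geometric isomers.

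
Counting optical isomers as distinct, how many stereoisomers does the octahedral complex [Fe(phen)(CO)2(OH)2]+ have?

Each phen is bidentate and must span two cis positions.
There are 3 geometric isomers: CO trans, OH cis; CO cis, OH cis (chiral); CO cis, OH trans.
One of these lacks any improper symmetry element and so occurs as an enantiomeric pair, giving 3 + 1 = 4 stereoisomers in total.

4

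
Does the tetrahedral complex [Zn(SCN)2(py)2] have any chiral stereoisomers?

no

In a tetrahedral complex all four positions are equivalent and every pair of ligands is adjacent — there is no cis/trans distinction.
Only one geometric arrangement is possible.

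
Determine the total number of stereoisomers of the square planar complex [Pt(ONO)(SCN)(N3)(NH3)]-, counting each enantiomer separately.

3

Working through the distinct placements yields 3 geometric isomers: (N3/ONO trans, NH3/SCN trans); (N3/SCN trans, NH3/ONO trans); (N3/NH3 trans, ONO/SCN trans).
Each arrangement has an internal mirror plane or centre of symmetry, so none is chiral.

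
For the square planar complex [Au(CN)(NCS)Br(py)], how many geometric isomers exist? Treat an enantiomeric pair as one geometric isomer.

3

In a square planar complex each vertex has one trans partner and two cis neighbours.
The distinct arrangements are (3 in all): (Br/NCS trans, CN/py trans); (Br/py trans, CN/NCS trans); (Br/CN trans, NCS/py trans).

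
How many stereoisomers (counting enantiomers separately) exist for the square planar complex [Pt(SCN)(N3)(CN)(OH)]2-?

3

A square has two trans pairs of vertices; adjacent vertices are cis.
There are 3 geometric isomers: (CN/OH trans, N3/SCN trans); (CN/SCN trans, N3/OH trans); (CN/N3 trans, OH/SCN trans).
Each arrangement has an internal mirror plane or centre of symmetry, so none is chiral.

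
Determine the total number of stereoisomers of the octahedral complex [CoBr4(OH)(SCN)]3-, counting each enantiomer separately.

2

In an octahedral complex each vertex has one trans partner and four cis neighbours.
Working through the distinct placements yields 2 geometric isomers: OH and SCN mutually trans; OH and SCN mutually cis.
Each arrangement has an internal mirror plane or centre of symmetry, so none is chiral.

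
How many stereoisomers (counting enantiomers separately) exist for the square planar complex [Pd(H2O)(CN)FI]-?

A square has two trans pairs of vertices; adjacent vertices are cis.
Working through the distinct placements yields 3 geometric isomers: (CN/H2O trans, F/I trans); (CN/I trans, F/H2O trans); (CN/F trans, H2O/I trans).
Each arrangement has an internal mirror plane or centre of symmetry, so none is chiral.

3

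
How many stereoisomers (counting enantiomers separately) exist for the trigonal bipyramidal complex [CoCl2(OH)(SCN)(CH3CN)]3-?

10

A trigonal bipyramid has two axial and three equatorial sites, which are chemically inequivalent.
Exhaustive case analysis gives 7 geometric isomers.
Of these, 3 lack any improper symmetry element and so occur as enantiomeric pairs, giving 7 + 3 = 10 stereoisomers in total.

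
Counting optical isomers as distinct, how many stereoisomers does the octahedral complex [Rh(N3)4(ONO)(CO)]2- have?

2

There are 2 geometric isomers: ONO and CO mutually cis; ONO and CO mutually trans.
Each arrangement has an internal mirror plane or centre of symmetry, so none is chiral.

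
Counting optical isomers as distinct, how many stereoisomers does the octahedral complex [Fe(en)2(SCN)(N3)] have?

3

An octahedron has six vertices in three trans pairs; every non-trans pair is cis.
Each en is bidentate and must span two cis positions.
The distinct arrangements are (2 in all): SCN and N3 mutually trans; SCN and N3 mutually cis (chiral).
One of these lacks any improper symmetry element and so occurs as an enantiomeric pair, giving 2 + 1 = 3 stereoisomers in total.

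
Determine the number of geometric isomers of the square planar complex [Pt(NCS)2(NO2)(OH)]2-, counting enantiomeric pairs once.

2

In a square planar complex each vertex has one trans partner and two cis neighbours.
The distinct arrangements are (2 in all): NCS cis; NCS trans.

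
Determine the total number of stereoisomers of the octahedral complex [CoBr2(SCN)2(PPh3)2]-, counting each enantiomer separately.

An octahedron has six vertices in three trans pairs; every non-trans pair is cis.
The distinct arrangements are (5 in all): Br trans, SCN trans, PPh3 trans; Br trans, SCN cis, PPh3 cis; Br cis, SCN trans, PPh3 cis; Br cis, SCN cis, PPh3 cis (chiral); Br cis, SCN cis, PPh3 trans.
One of these lacks any improper symmetry element and so occurs as an enantiomeric pair, giving 5 + 1 = 6 stereoisomers in total.

6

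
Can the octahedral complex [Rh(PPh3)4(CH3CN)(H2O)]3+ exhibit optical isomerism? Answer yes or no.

no

An octahedron has six vertices in three trans pairs; every non-trans pair is cis.
Working through the distinct placements yields 2 geometric isomers: CH3CN and H2O mutually trans; CH3CN and H2O mutually cis.
Each arrangement has an internal mirror plane or centre of symmetry, so none is chiral.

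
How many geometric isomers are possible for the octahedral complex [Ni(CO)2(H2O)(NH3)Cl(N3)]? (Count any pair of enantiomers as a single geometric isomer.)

9

In an octahedral complex each vertex has one trans partner and four cis neighbours.
Systematic enumeration (placing each ligand type in turn and discarding arrangements equivalent by rotation or reflection) gives 9 geometric isomers.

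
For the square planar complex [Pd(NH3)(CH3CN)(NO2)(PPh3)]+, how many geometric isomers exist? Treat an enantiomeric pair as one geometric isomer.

3

A square has two trans pairs of vertices; adjacent vertices are cis.
Systematic placement gives 3 geometric isomers: (CH3CN/NO2 trans, NH3/PPh3 trans); (CH3CN/PPh3 trans, NH3/NO2 trans); (CH3CN/NH3 trans, NO2/PPh3 trans).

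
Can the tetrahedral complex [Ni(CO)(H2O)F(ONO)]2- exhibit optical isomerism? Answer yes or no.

yes

In a tetrahedral complex all four positions are equivalent and every pair of ligands is adjacent — there is no cis/trans distinction.
Only one geometric arrangement is possible; it has no improper symmetry element, so it exists as a pair of enantiomers (2 stereoisomers).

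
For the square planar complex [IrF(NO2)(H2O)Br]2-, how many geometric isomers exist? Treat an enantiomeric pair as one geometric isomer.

3

Working through the distinct placements yields 3 geometric isomers: (Br/H2O trans, F/NO2 trans); (Br/NO2 trans, F/H2O trans); (Br/F trans, H2O/NO2 trans).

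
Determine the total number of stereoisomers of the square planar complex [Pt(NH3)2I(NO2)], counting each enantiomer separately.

A square has two trans pairs of vertices; adjacent vertices are cis.
Working through the distinct placements yields 2 geometric isomers: NH3 cis; NH3 trans.
Each arrangement has an internal mirror plane or centre of symmetry, so none is chiral.

2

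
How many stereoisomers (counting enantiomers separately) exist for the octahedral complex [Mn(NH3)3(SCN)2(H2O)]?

3

The six octahedral sites form three mutually perpendicular trans pairs.
The distinct arrangements are (3 in all): NH3 mer, SCN trans; NH3 fac, SCN cis; NH3 mer, SCN cis.
Each arrangement has an internal mirror plane or centre of symmetry, so none is chiral.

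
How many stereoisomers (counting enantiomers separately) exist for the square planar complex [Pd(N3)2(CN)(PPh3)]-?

A square has two trans pairs of vertices; adjacent vertices are cis.
The distinct arrangements are (2 in all): N3 cis; N3 trans.
Each arrangement has an internal mirror plane or centre of symmetry, so none is chiral.

2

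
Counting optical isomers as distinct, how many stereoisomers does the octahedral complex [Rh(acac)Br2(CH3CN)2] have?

4

Each acac is bidentate and must span two cis positions.
The distinct arrangements are (3 in all): Br trans, CH3CN cis; Br cis, CH3CN cis (chiral); Br cis, CH3CN trans.
One of these lacks any improper symmetry element and so occurs as an enantiomeric pair, giving 3 + 1 = 4 stereoisomers in total.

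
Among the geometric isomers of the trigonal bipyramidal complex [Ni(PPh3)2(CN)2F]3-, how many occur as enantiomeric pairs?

1

In a trigonal bipyramid the two axial positions differ from the three equatorial ones.
Systematic enumeration (placing each ligand type in turn and discarding arrangements equivalent by rotation or reflection) gives 5 geometric isomers.
One of these lacks any improper symmetry element and so occurs as an enantiomeric pair, giving 5 + 1 = 6 stereoisomers in total.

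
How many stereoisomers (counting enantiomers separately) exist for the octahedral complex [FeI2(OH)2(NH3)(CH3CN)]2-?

8

In an octahedral complex each vertex has one trans partner and four cis neighbours.
The distinct arrangements are (6 in all): I cis, OH trans; I cis, OH cis (3 arrangements, 2 chiral); I trans, OH trans; I trans, OH cis.
Of these, 2 lack any improper symmetry element and so occur as enantiomeric pairs, giving 6 + 2 = 8 stereoisomers in total.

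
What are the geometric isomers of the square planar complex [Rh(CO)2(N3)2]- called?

A square has two trans pairs of vertices; adjacent vertices are cis.
Working through the distinct placements yields 2 geometric isomers: CO cis; CO trans.

cis and trans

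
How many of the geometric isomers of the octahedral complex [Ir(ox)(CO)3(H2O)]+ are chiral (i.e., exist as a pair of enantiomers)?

Each ox is bidentate and must span two cis positions.
The distinct arrangements are (2 in all): CO mer; CO fac.
Each arrangement has an internal mirror plane or centre of symmetry, so none is chiral.

0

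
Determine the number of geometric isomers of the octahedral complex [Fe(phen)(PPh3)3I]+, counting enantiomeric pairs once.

In an octahedral complex each vertex has one trans partner and four cis neighbours.
Each phen is bidentate and must span two cis positions.
There are 2 geometric isomers: PPh3 fac; PPh3 mer.

2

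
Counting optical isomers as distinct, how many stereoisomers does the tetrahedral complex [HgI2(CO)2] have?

In a tetrahedral complex all four positions are equivalent and every pair of ligands is adjacent — there is no cis/trans distinction.
Only one geometric arrangement is possible.

1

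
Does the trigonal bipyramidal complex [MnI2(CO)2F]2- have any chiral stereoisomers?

Systematic enumeration (placing each ligand type in turn and discarding arrangements equivalent by rotation or reflection) gives 5 geometric isomers.
One of these lacks any improper symmetry element and so occurs as an enantiomeric pair, giving 5 + 1 = 6 stereoisomers in total.

yes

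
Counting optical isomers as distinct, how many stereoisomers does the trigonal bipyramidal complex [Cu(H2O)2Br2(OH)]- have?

6

A trigonal bipyramid has two axial and three equatorial sites, which are chemically inequivalent.
Exhaustive case analysis gives 5 geometric isomers.
One of these lacks any improper symmetry element and so occurs as an enantiomeric pair, giving 5 + 1 = 6 stereoisomers in total.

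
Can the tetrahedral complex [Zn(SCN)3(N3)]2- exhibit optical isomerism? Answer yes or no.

In a tetrahedral complex all four positions are equivalent and every pair of ligands is adjacent — there is no cis/trans distinction.
Only one geometric arrangement is possible.

no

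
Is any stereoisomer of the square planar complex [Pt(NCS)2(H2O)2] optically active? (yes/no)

A square has two trans pairs of vertices; adjacent vertices are cis.
Working through the distinct placements yields 2 geometric isomers: NCS cis; NCS trans.
Each arrangement has an internal mirror plane or centre of symmetry, so none is chiral.

no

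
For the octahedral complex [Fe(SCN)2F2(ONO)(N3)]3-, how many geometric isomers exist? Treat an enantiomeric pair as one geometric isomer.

The six octahedral sites form three mutually perpendicular trans pairs.
The distinct arrangements are (6 in all): SCN trans, F trans; SCN cis, F trans; SCN trans, F cis; SCN cis, F cis (3 arrangements, 2 chiral).

6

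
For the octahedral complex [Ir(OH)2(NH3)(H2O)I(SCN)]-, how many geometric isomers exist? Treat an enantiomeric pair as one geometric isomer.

9

An octahedron has six vertices in three trans pairs; every non-trans pair is cis.
Exhaustive case analysis gives 9 geometric isomers.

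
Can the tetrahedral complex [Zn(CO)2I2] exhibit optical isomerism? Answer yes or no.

no

All four vertices of a tetrahedron are equivalent and mutually adjacent, so cis/trans isomerism cannot arise.
Only one geometric arrangement is possible.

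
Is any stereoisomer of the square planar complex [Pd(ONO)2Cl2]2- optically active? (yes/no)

no

A square has two trans pairs of vertices; adjacent vertices are cis.
Systematic placement gives 2 geometric isomers: ONO cis; ONO trans.
Each arrangement has an internal mirror plane or centre of symmetry, so none is chiral.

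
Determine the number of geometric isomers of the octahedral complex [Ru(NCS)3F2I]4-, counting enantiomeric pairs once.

There are 3 geometric isomers: NCS mer, F trans; NCS mer, F cis; NCS fac, F cis.

3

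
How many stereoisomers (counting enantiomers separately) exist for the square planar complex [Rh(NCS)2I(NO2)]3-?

A square has two trans pairs of vertices; adjacent vertices are cis.
Working through the distinct placements yields 2 geometric isomers: NCS cis; NCS trans.
Each arrangement has an internal mirror plane or centre of symmetry, so none is chiral.

2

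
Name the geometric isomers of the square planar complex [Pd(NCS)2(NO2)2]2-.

cis and trans

A square has two trans pairs of vertices; adjacent vertices are cis.
Systematic placement gives 2 geometric isomers: NCS cis; NCS trans.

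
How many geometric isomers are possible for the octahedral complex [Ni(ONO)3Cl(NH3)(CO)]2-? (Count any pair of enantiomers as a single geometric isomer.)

4

The six octahedral sites form three mutually perpendicular trans pairs.
The distinct arrangements are (4 in all): ONO mer (3 arrangements); ONO fac (chiral).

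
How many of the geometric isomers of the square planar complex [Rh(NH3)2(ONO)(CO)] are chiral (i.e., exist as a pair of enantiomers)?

In a square planar complex each vertex has one trans partner and two cis neighbours.
There are 2 geometric isomers: NH3 cis; NH3 trans.
Each arrangement has an internal mirror plane or centre of symmetry, so none is chiral.

0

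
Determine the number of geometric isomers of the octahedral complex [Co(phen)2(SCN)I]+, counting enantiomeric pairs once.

2

The six octahedral sites form three mutually perpendicular trans pairs.
Each phen is bidentate and must span two cis positions.
There are 2 geometric isomers: SCN and I mutually trans; SCN and I mutually cis (chiral).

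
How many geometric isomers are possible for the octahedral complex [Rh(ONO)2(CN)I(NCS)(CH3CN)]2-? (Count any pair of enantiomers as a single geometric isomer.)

9

In an octahedral complex each vertex has one trans partner and four cis neighbours.
Systematic enumeration (placing each ligand type in turn and discarding arrangements equivalent by rotation or reflection) gives 9 geometric isomers.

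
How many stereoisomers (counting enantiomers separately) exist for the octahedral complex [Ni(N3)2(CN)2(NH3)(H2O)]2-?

The six octahedral sites form three mutually perpendicular trans pairs.
The distinct arrangements are (6 in all): N3 cis, CN trans; N3 trans, CN trans; N3 cis, CN cis (3 arrangements, 2 chiral); N3 trans, CN cis.
Of these, 2 lack any improper symmetry element and so occur as enantiomeric pairs, giving 6 + 2 = 8 stereoisomers in total.

8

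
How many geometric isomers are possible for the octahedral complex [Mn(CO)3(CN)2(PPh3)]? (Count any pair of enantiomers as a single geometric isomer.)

3

An octahedron has six vertices in three trans pairs; every non-trans pair is cis.
The distinct arrangements are (3 in all): CO mer, CN trans; CO fac, CN cis; CO mer, CN cis.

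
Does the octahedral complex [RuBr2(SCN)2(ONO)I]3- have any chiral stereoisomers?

In an octahedral complex each vertex has one trans partner and four cis neighbours.
There are 6 geometric isomers: Br trans, SCN trans; Br trans, SCN cis; Br cis, SCN trans; Br cis, SCN cis (3 arrangements, 2 chiral).
Of these, 2 lack any improper symmetry element and so occur as enantiomeric pairs, giving 6 + 2 = 8 stereoisomers in total.

yes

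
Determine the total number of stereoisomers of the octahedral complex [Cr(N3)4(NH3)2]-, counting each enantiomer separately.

An octahedron has six vertices in three trans pairs; every non-trans pair is cis.
Systematic placement gives 2 geometric isomers: NH3 trans; NH3 cis.
Each arrangement has an internal mirror plane or centre of symmetry, so none is chiral.

2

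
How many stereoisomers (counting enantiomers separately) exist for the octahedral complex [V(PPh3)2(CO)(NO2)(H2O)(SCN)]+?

An octahedron has six vertices in three trans pairs; every non-trans pair is cis.
Exhaustive case analysis gives 9 geometric isomers.
Of these, 6 lack any improper symmetry element and so occur as enantiomeric pairs, giving 9 + 6 = 15 stereoisomers in total.

15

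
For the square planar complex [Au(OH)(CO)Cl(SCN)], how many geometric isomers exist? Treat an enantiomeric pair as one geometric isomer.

3

A square has two trans pairs of vertices; adjacent vertices are cis.
Systematic placement gives 3 geometric isomers: (CO/OH trans, Cl/SCN trans); (CO/SCN trans, Cl/OH trans); (CO/Cl trans, OH/SCN trans).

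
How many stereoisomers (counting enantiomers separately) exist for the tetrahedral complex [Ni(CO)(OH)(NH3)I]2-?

In a tetrahedral complex all four positions are equivalent and every pair of ligands is adjacent — there is no cis/trans distinction.
Only one geometric arrangement is possible; it has no improper symmetry element, so it exists as a pair of enantiomers (2 stereoisomers).

2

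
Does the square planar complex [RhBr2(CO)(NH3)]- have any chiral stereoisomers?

In a square planar complex each vertex has one trans partner and two cis neighbours.
Working through the distinct placements yields 2 geometric isomers: Br cis; Br trans.
Each arrangement has an internal mirror plane or centre of symmetry, so none is chiral.

no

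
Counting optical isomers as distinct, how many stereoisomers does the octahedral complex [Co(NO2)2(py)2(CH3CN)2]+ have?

The six octahedral sites form three mutually perpendicular trans pairs.
Systematic placement gives 5 geometric isomers: NO2 trans, py trans, CH3CN trans; NO2 cis, py cis, CH3CN trans; NO2 cis, py trans, CH3CN cis; NO2 cis, py cis, CH3CN cis (chiral); NO2 trans, py cis, CH3CN cis.
One of these lacks any improper symmetry element and so occurs as an enantiomeric pair, giving 5 + 1 = 6 stereoisomers in total.

6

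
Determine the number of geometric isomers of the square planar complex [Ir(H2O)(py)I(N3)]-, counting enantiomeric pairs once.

A square has two trans pairs of vertices; adjacent vertices are cis.
There are 3 geometric isomers: (H2O/N3 trans, I/py trans); (H2O/py trans, I/N3 trans); (H2O/I trans, N3/py trans).

3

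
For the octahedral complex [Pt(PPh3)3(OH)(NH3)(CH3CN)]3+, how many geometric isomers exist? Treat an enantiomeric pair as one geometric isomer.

4

An octahedron has six vertices in three trans pairs; every non-trans pair is cis.
The distinct arrangements are (4 in all): PPh3 mer (3 arrangements); PPh3 fac (chiral).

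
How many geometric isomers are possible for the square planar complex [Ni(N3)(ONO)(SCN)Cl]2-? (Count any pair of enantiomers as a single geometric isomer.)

3

In a square planar complex each vertex has one trans partner and two cis neighbours.
There are 3 geometric isomers: (Cl/ONO trans, N3/SCN trans); (Cl/SCN trans, N3/ONO trans); (Cl/N3 trans, ONO/SCN trans).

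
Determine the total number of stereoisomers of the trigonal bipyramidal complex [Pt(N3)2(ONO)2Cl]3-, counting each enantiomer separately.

6

A trigonal bipyramid has two axial and three equatorial sites, which are chemically inequivalent.
Placing the ligands in turn and identifying arrangements related by rotation or reflection leaves 5 distinct geometric isomers.
One of these lacks any improper symmetry element and so occurs as an enantiomeric pair, giving 5 + 1 = 6 stereoisomers in total.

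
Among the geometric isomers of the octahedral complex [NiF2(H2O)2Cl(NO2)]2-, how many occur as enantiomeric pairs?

2

There are 6 geometric isomers: F cis, H2O cis (3 arrangements, 2 chiral); F cis, H2O trans; F trans, H2O cis; F trans, H2O trans.
Of these, 2 lack any improper symmetry element and so occur as enantiomeric pairs, giving 6 + 2 = 8 stereoisomers in total.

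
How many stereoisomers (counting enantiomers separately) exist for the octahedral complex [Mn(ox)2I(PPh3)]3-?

An octahedron has six vertices in three trans pairs; every non-trans pair is cis.
Each ox is bidentate and must span two cis positions.
Systematic placement gives 2 geometric isomers: I and PPh3 mutually trans; I and PPh3 mutually cis (chiral).
One of these lacks any improper symmetry element and so occurs as an enantiomeric pair, giving 2 + 1 = 3 stereoisomers in total.

3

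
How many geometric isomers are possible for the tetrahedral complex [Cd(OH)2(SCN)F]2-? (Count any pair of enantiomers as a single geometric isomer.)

In a tetrahedral complex all four positions are equivalent and every pair of ligands is adjacent — there is no cis/trans distinction.
Only one geometric arrangement is possible.

1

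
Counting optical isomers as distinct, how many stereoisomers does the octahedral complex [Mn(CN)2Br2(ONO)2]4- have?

6

In an octahedral complex each vertex has one trans partner and four cis neighbours.
There are 5 geometric isomers: CN trans, Br trans, ONO trans; CN cis, Br trans, ONO cis; CN cis, Br cis, ONO trans; CN cis, Br cis, ONO cis (chiral); CN trans, Br cis, ONO cis.
One of these lacks any improper symmetry element and so occurs as an enantiomeric pair, giving 5 + 1 = 6 stereoisomers in total.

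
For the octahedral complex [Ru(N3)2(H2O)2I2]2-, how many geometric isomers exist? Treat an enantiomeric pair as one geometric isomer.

5

In an octahedral complex each vertex has one trans partner and four cis neighbours.
The distinct arrangements are (5 in all): N3 trans, H2O trans, I trans; N3 cis, H2O trans, I cis; N3 trans, H2O cis, I cis; N3 cis, H2O cis, I cis (chiral); N3 cis, H2O cis, I trans.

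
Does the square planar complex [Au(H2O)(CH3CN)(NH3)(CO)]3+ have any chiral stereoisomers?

In a square planar complex each vertex has one trans partner and two cis neighbours.
Working through the distinct placements yields 3 geometric isomers: (CH3CN/H2O trans, CO/NH3 trans); (CH3CN/NH3 trans, CO/H2O trans); (CH3CN/CO trans, H2O/NH3 trans).
Each arrangement has an internal mirror plane or centre of symmetry, so none is chiral.

no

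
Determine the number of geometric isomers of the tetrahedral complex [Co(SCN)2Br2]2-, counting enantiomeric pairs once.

All four vertices of a tetrahedron are equivalent and mutually adjacent, so cis/trans isomerism cannot arise.
Only one geometric arrangement is possible.

1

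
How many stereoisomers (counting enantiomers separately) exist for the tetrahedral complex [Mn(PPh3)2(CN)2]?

1

In a tetrahedral complex all four positions are equivalent and every pair of ligands is adjacent — there is no cis/trans distinction.
Only one geometric arrangement is possible.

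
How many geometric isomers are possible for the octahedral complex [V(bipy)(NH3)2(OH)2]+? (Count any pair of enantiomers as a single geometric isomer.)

3

The six octahedral sites form three mutually perpendicular trans pairs.
Each bipy is bidentate and must span two cis positions.
Systematic placement gives 3 geometric isomers: NH3 trans, OH cis; NH3 cis, OH cis (chiral); NH3 cis, OH trans.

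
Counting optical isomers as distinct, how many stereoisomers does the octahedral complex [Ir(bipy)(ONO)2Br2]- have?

4

In an octahedral complex each vertex has one trans partner and four cis neighbours.
Each bipy is bidentate and must span two cis positions.
There are 3 geometric isomers: ONO cis, Br trans; ONO cis, Br cis (chiral); ONO trans, Br cis.
One of these lacks any improper symmetry element and so occurs as an enantiomeric pair, giving 3 + 1 = 4 stereoisomers in total.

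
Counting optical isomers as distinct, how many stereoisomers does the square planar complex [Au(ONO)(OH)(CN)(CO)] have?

Systematic placement gives 3 geometric isomers: (CN/OH trans, CO/ONO trans); (CN/ONO trans, CO/OH trans); (CN/CO trans, OH/ONO trans).
Each arrangement has an internal mirror plane or centre of symmetry, so none is chiral.

3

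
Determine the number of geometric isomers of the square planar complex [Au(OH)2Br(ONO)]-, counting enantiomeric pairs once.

A square has two trans pairs of vertices; adjacent vertices are cis.
Working through the distinct placements yields 2 geometric isomers: OH cis; OH trans.

2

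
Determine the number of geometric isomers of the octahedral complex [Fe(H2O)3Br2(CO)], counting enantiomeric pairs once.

3

In an octahedral complex each vertex has one trans partner and four cis neighbours.
Systematic placement gives 3 geometric isomers: H2O mer, Br trans; H2O mer, Br cis; H2O fac, Br cis.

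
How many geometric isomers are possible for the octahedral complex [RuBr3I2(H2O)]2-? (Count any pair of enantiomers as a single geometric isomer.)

3

In an octahedral complex each vertex has one trans partner and four cis neighbours.
Working through the distinct placements yields 3 geometric isomers: Br mer, I trans; Br mer, I cis; Br fac, I cis.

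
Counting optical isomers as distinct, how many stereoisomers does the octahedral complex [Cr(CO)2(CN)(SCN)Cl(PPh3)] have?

The six octahedral sites form three mutually perpendicular trans pairs.
Placing the ligands in turn and identifying arrangements related by rotation or reflection leaves 9 distinct geometric isomers.
Of these, 6 lack any improper symmetry element and so occur as enantiomeric pairs, giving 9 + 6 = 15 stereoisomers in total.

15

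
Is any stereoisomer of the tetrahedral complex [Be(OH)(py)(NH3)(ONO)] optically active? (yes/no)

yes

All four vertices of a tetrahedron are equivalent and mutually adjacent, so cis/trans isomerism cannot arise.
Only one geometric arrangement is possible; it has no improper symmetry element, so it exists as a pair of enantiomers (2 stereoisomers).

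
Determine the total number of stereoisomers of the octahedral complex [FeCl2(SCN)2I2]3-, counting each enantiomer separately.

6

In an octahedral complex each vertex has one trans partner and four cis neighbours.
Systematic placement gives 5 geometric isomers: Cl trans, SCN trans, I trans; Cl trans, SCN cis, I cis; Cl cis, SCN trans, I cis; Cl cis, SCN cis, I cis (chiral); Cl cis, SCN cis, I trans.
One of these lacks any improper symmetry element and so occurs as an enantiomeric pair, giving 5 + 1 = 6 stereoisomers in total.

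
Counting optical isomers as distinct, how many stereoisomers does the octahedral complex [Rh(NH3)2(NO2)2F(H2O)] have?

8

The six octahedral sites form three mutually perpendicular trans pairs.
Systematic placement gives 6 geometric isomers: NH3 trans, NO2 trans; NH3 cis, NO2 cis (3 arrangements, 2 chiral); NH3 cis, NO2 trans; NH3 trans, NO2 cis.
Of these, 2 lack any improper symmetry element and so occur as enantiomeric pairs, giving 6 + 2 = 8 stereoisomers in total.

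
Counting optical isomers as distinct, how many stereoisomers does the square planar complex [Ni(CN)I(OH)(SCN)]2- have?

A square has two trans pairs of vertices; adjacent vertices are cis.
Working through the distinct placements yields 3 geometric isomers: (CN/OH trans, I/SCN trans); (CN/SCN trans, I/OH trans); (CN/I trans, OH/SCN trans).
Each arrangement has an internal mirror plane or centre of symmetry, so none is chiral.

3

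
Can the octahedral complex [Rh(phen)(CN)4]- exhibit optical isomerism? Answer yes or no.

An octahedron has six vertices in three trans pairs; every non-trans pair is cis.
Each phen is bidentate and must span two cis positions.
Only one geometric arrangement is possible.

no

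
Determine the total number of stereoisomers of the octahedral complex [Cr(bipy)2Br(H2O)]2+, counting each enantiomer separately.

In an octahedral complex each vertex has one trans partner and four cis neighbours.
Each bipy is bidentate and must span two cis positions.
Systematic placement gives 2 geometric isomers: Br and H2O mutually trans; Br and H2O mutually cis (chiral).
One of these lacks any improper symmetry element and so occurs as an enantiomeric pair, giving 2 + 1 = 3 stereoisomers in total.

3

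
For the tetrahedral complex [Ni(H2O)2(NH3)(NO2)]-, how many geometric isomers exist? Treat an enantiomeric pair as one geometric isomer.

1

In a tetrahedral complex all four positions are equivalent and every pair of ligands is adjacent — there is no cis/trans distinction.
Only one geometric arrangement is possible.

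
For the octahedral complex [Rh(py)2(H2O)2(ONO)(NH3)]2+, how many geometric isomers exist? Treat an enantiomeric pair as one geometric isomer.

6

The distinct arrangements are (6 in all): py trans, H2O trans; py cis, H2O trans; py trans, H2O cis; py cis, H2O cis (3 arrangements, 2 chiral).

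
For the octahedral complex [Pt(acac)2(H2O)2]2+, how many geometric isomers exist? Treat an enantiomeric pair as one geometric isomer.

An octahedron has six vertices in three trans pairs; every non-trans pair is cis.
Each acac is bidentate and must span two cis positions.
The distinct arrangements are (2 in all): H2O trans; H2O cis (chiral).

2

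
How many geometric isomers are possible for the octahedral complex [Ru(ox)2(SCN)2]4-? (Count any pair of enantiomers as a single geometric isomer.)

An octahedron has six vertices in three trans pairs; every non-trans pair is cis.
Each ox is bidentate and must span two cis positions.
The distinct arrangements are (2 in all): SCN trans; SCN cis (chiral).

2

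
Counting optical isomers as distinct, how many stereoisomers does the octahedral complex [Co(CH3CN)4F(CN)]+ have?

2

Working through the distinct placements yields 2 geometric isomers: F and CN mutually trans; F and CN mutually cis.
Each arrangement has an internal mirror plane or centre of symmetry, so none is chiral.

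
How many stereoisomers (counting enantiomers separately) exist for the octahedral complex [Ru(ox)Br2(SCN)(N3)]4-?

6

Each ox is bidentate and must span two cis positions.
The distinct arrangements are (4 in all): Br trans; Br cis (3 arrangements, 2 chiral).
Of these, 2 lack any improper symmetry element and so occur as enantiomeric pairs, giving 4 + 2 = 6 stereoisomers in total.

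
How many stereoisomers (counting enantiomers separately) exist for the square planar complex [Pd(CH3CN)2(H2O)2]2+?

There are 2 geometric isomers: CH3CN cis; CH3CN trans.
Each arrangement has an internal mirror plane or centre of symmetry, so none is chiral.

2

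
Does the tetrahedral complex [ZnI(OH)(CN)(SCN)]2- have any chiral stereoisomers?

yes

In a tetrahedral complex all four positions are equivalent and every pair of ligands is adjacent — there is no cis/trans distinction.
Only one geometric arrangement is possible; it has no improper symmetry element, so it exists as a pair of enantiomers (2 stereoisomers).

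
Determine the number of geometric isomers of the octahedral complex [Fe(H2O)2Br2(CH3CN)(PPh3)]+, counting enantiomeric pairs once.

6

An octahedron has six vertices in three trans pairs; every non-trans pair is cis.
Working through the distinct placements yields 6 geometric isomers: H2O cis, Br trans; H2O trans, Br trans; H2O cis, Br cis (3 arrangements, 2 chiral); H2O trans, Br cis.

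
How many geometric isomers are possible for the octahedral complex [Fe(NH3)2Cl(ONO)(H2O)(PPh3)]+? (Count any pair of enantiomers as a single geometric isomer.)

The six octahedral sites form three mutually perpendicular trans pairs.
Exhaustive case analysis gives 9 geometric isomers.

9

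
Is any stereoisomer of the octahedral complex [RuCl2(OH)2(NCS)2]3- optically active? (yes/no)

yes

An octahedron has six vertices in three trans pairs; every non-trans pair is cis.
There are 5 geometric isomers: Cl trans, OH trans, NCS trans; Cl trans, OH cis, NCS cis; Cl cis, OH trans, NCS cis; Cl cis, OH cis, NCS cis (chiral); Cl cis, OH cis, NCS trans.
One of these lacks any improper symmetry element and so occurs as an enantiomeric pair, giving 5 + 1 = 6 stereoisomers in total.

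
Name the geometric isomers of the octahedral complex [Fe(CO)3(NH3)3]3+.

fac and mer

An octahedron has six vertices in three trans pairs; every non-trans pair is cis.
There are 2 geometric isomers: CO mer; CO fac.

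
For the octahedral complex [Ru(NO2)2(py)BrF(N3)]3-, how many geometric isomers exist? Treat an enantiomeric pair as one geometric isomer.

Placing the ligands in turn and identifying arrangements related by rotation or reflection leaves 9 distinct geometric isomers.

9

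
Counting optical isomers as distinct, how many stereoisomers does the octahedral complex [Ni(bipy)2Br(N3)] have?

3

Each bipy is bidentate and must span two cis positions.
Systematic placement gives 2 geometric isomers: Br and N3 mutually trans; Br and N3 mutually cis (chiral).
One of these lacks any improper symmetry element and so occurs as an enantiomeric pair, giving 2 + 1 = 3 stereoisomers in total.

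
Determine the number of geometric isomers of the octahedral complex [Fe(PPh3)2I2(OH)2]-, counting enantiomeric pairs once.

The six octahedral sites form three mutually perpendicular trans pairs.
There are 5 geometric isomers: PPh3 trans, I trans, OH trans; PPh3 cis, I trans, OH cis; PPh3 trans, I cis, OH cis; PPh3 cis, I cis, OH cis (chiral); PPh3 cis, I cis, OH trans.

5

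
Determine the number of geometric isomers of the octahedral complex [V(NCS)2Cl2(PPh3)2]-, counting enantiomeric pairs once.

5

The six octahedral sites form three mutually perpendicular trans pairs.
The distinct arrangements are (5 in all): NCS trans, Cl trans, PPh3 trans; NCS cis, Cl trans, PPh3 cis; NCS cis, Cl cis, PPh3 trans; NCS cis, Cl cis, PPh3 cis (chiral); NCS trans, Cl cis, PPh3 cis.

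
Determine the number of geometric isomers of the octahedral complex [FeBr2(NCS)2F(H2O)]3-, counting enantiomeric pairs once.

The distinct arrangements are (6 in all): Br trans, NCS trans; Br trans, NCS cis; Br cis, NCS trans; Br cis, NCS cis (3 arrangements, 2 chiral).

6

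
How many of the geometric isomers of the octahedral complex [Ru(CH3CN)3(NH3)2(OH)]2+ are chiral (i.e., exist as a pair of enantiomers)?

The six octahedral sites form three mutually perpendicular trans pairs.
There are 3 geometric isomers: CH3CN mer, NH3 cis; CH3CN mer, NH3 trans; CH3CN fac, NH3 cis.
Each arrangement has an internal mirror plane or centre of symmetry, so none is chiral.

0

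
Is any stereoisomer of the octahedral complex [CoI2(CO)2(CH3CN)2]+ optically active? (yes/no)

yes

The six octahedral sites form three mutually perpendicular trans pairs.
Working through the distinct placements yields 5 geometric isomers: I trans, CO trans, CH3CN trans; I cis, CO cis, CH3CN trans; I trans, CO cis, CH3CN cis; I cis, CO cis, CH3CN cis (chiral); I cis, CO trans, CH3CN cis.
One of these lacks any improper symmetry element and so occurs as an enantiomeric pair, giving 5 + 1 = 6 stereoisomers in total.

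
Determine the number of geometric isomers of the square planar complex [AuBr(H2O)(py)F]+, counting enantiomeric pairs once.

A square has two trans pairs of vertices; adjacent vertices are cis.
Systematic placement gives 3 geometric isomers: (Br/H2O trans, F/py trans); (Br/py trans, F/H2O trans); (Br/F trans, H2O/py trans).

3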